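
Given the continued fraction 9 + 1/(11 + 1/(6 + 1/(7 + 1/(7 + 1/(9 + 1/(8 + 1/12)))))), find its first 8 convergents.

Using the convergent recurrence p_i = a_i*p_{i-1} + p_{i-2}, q_i = a_i*q_{i-1} + q_{i-2} with p_{-2}=0, p_{-1}=1, q_{-2}=1, q_{-1}=0:
  i=0: a_0=9, p_0 = 9*1 + 0 = 9, q_0 = 9*0 + 1 = 1.
  i=1: a_1=11, p_1 = 11*9 + 1 = 100, q_1 = 11*1 + 0 = 11.
  i=2: a_2=6, p_2 = 6*100 + 9 = 609, q_2 = 6*11 + 1 = 67.
  i=3: a_3=7, p_3 = 7*609 + 100 = 4363, q_3 = 7*67 + 11 = 480.
  i=4: a_4=7, p_4 = 7*4363 + 609 = 31150, q_4 = 7*480 + 67 = 3427.
  i=5: a_5=9, p_5 = 9*31150 + 4363 = 284713, q_5 = 9*3427 + 480 = 31323.
  i=6: a_6=8, p_6 = 8*284713 + 31150 = 2308854, q_6 = 8*31323 + 3427 = 254011.
  i=7: a_7=12, p_7 = 12*2308854 + 284713 = 27990961, q_7 = 12*254011 + 31323 = 3079455.

9/1, 100/11, 609/67, 4363/480, 31150/3427, 284713/31323, 2308854/254011, 27990961/3079455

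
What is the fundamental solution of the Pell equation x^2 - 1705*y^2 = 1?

First expand sqrt(1705) as a continued fraction. With x_i = (sqrt(1705) + m_i)/d_i and (m_0, d_0) = (0, 1): a_0 = floor(sqrt(1705)) = 41, since 41^2 = 1681 <= 1705 < 1764 = 42^2.
Iterate m_{i+1} = d_i*a_i - m_i, d_{i+1} = (1705 - m_{i+1}^2)/d_i, a_{i+1} = floor((a_0 + m_{i+1})/d_{i+1}):
  m_1 = 1*41 - 0 = 41, d_1 = (1705 - 41^2)/1 = 24/1 = 24, a_1 = floor((41 + 41)/24) = 3.
  m_2 = 24*3 - 41 = 31, d_2 = (1705 - 31^2)/24 = 744/24 = 31, a_2 = floor((41 + 31)/31) = 2.
  m_3 = 31*2 - 31 = 31, d_3 = (1705 - 31^2)/31 = 744/31 = 24, a_3 = floor((41 + 31)/24) = 3.
  m_4 = 24*3 - 31 = 41, d_4 = (1705 - 41^2)/24 = 24/24 = 1, a_4 = floor((41 + 41)/1) = 82.
  m_5 = 1*82 - 41 = 41, d_5 = (1705 - 41^2)/1 = 24/1 = 24: (m_5, d_5) = (m_1, d_1) = (41, 24), so from here the quotients repeat a_1, ..., a_4; the period length is 4.
So sqrt(1705) = [41; (3, 2, 3, 82)] with period length k = 4.
k is even, so the fundamental solution of x^2 - 1705y^2 = 1 is (p_{k-1}, q_{k-1}) = (p_3, q_3); compute convergents through index 3.
Convergents (p_i = a_i*p_{i-1} + p_{i-2}, q_i = a_i*q_{i-1} + q_{i-2} with p_{-2}=0, p_{-1}=1, q_{-2}=1, q_{-1}=0):
  i=0: a_0=41, p_0 = 41*1 + 0 = 41, q_0 = 41*0 + 1 = 1.
  i=1: a_1=3, p_1 = 3*41 + 1 = 124, q_1 = 3*1 + 0 = 3.
  i=2: a_2=2, p_2 = 2*124 + 41 = 289, q_2 = 2*3 + 1 = 7.
  i=3: a_3=3, p_3 = 3*289 + 124 = 991, q_3 = 3*7 + 3 = 24.
Check: 991^2 - 1705*24^2 = 982081 - 982080 = 1, so (x, y) = (991, 24) solves the equation, and by the theorem it is the least positive solution.

(x, y) = (991, 24)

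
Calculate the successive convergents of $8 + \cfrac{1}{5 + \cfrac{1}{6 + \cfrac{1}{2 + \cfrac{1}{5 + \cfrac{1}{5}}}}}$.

8/1, 41/5, 254/31, 549/67, 2999/366, 15544/1897

Using the convergent recurrence p_i = a_i*p_{i-1} + p_{i-2}, q_i = a_i*q_{i-1} + q_{i-2} with p_{-2}=0, p_{-1}=1, q_{-2}=1, q_{-1}=0:
  i=0: a_0=8, p_0 = 8*1 + 0 = 8, q_0 = 8*0 + 1 = 1.
  i=1: a_1=5, p_1 = 5*8 + 1 = 41, q_1 = 5*1 + 0 = 5.
  i=2: a_2=6, p_2 = 6*41 + 8 = 254, q_2 = 6*5 + 1 = 31.
  i=3: a_3=2, p_3 = 2*254 + 41 = 549, q_3 = 2*31 + 5 = 67.
  i=4: a_4=5, p_4 = 5*549 + 254 = 2999, q_4 = 5*67 + 31 = 366.
  i=5: a_5=5, p_5 = 5*2999 + 549 = 15544, q_5 = 5*366 + 67 = 1897.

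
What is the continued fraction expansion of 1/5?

Run the Euclidean algorithm on 1 and 5; the successive quotients are the partial quotients a_0, a_1, ... (each step inverts the fractional part left over by the previous one):
  1 = 0*5 + 1, so a_0 = 0.
  5 = 5*1 + 0, so a_1 = 5.
The remainder reaches 0 after 2 divisions, so the expansion has 2 partial quotients, read off in order.

[0; 5]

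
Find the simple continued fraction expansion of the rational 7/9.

[0; 1, 3, 2]

Run the Euclidean algorithm on 7 and 9; the successive quotients are the partial quotients a_0, a_1, ... (each step inverts the fractional part left over by the previous one):
  7 = 0*9 + 7, so a_0 = 0.
  9 = 1*7 + 2, so a_1 = 1.
  7 = 3*2 + 1, so a_2 = 3.
  2 = 2*1 + 0, so a_3 = 2.
The remainder reaches 0 after 4 divisions, so the expansion has 4 partial quotients, read off in order.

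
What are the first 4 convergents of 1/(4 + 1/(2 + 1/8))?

0/1, 1/4, 2/9, 17/76

Using the convergent recurrence p_i = a_i*p_{i-1} + p_{i-2}, q_i = a_i*q_{i-1} + q_{i-2} with p_{-2}=0, p_{-1}=1, q_{-2}=1, q_{-1}=0:
  i=0: a_0=0, p_0 = 0*1 + 0 = 0, q_0 = 0*0 + 1 = 1.
  i=1: a_1=4, p_1 = 4*0 + 1 = 1, q_1 = 4*1 + 0 = 4.
  i=2: a_2=2, p_2 = 2*1 + 0 = 2, q_2 = 2*4 + 1 = 9.
  i=3: a_3=8, p_3 = 8*2 + 1 = 17, q_3 = 8*9 + 4 = 76.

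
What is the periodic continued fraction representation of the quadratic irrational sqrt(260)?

[16; (8, 32)]

Write x_i = (sqrt(260) + m_i)/d_i with (m_0, d_0) = (0, 1). a_0 = floor(sqrt(260)) = 16, since 16^2 = 256 <= 260 < 289 = 17^2.
Iterate m_{i+1} = d_i*a_i - m_i, d_{i+1} = (260 - m_{i+1}^2)/d_i, a_{i+1} = floor((a_0 + m_{i+1})/d_{i+1}):
  m_1 = 1*16 - 0 = 16, d_1 = (260 - 16^2)/1 = 4/1 = 4, a_1 = floor((16 + 16)/4) = 8.
  m_2 = 4*8 - 16 = 16, d_2 = (260 - 16^2)/4 = 4/4 = 1, a_2 = floor((16 + 16)/1) = 32.
  m_3 = 1*32 - 16 = 16, d_3 = (260 - 16^2)/1 = 4/1 = 4: (m_3, d_3) = (m_1, d_1) = (16, 4), so from here the quotients repeat a_1, a_2; the period length is 2.
Hence the expansion of sqrt(260) is a_0 = 16 followed by the repeating block 8, 32 (period 2).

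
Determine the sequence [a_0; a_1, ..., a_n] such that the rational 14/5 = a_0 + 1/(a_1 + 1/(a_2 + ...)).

Run the Euclidean algorithm on 14 and 5; the successive quotients are the partial quotients a_0, a_1, ... (each step inverts the fractional part left over by the previous one):
  14 = 2*5 + 4, so a_0 = 2.
  5 = 1*4 + 1, so a_1 = 1.
  4 = 4*1 + 0, so a_2 = 4.
The remainder reaches 0 after 3 divisions, so the expansion has 3 partial quotients, read off in order.

[2; 1, 4]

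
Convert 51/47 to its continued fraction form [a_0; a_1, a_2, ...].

Run the Euclidean algorithm on 51 and 47; the successive quotients are the partial quotients a_0, a_1, ... (each step inverts the fractional part left over by the previous one):
  51 = 1*47 + 4, so a_0 = 1.
  47 = 11*4 + 3, so a_1 = 11.
  4 = 1*3 + 1, so a_2 = 1.
  3 = 3*1 + 0, so a_3 = 3.
The remainder reaches 0 after 4 divisions, so the expansion has 4 partial quotients, read off in order.

[1; 11, 1, 3]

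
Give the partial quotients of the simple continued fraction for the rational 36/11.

[3; 3, 1, 2]

Run the Euclidean algorithm on 36 and 11; the successive quotients are the partial quotients a_0, a_1, ... (each step inverts the fractional part left over by the previous one):
  36 = 3*11 + 3, so a_0 = 3.
  11 = 3*3 + 2, so a_1 = 3.
  3 = 1*2 + 1, so a_2 = 1.
  2 = 2*1 + 0, so a_3 = 2.
The remainder reaches 0 after 4 divisions, so the expansion has 4 partial quotients, read off in order.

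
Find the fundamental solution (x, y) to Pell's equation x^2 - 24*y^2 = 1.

(x, y) = (5, 1)

First expand sqrt(24) as a continued fraction. With x_i = (sqrt(24) + m_i)/d_i and (m_0, d_0) = (0, 1): a_0 = floor(sqrt(24)) = 4, since 4^2 = 16 <= 24 < 25 = 5^2.
Iterate m_{i+1} = d_i*a_i - m_i, d_{i+1} = (24 - m_{i+1}^2)/d_i, a_{i+1} = floor((a_0 + m_{i+1})/d_{i+1}):
  m_1 = 1*4 - 0 = 4, d_1 = (24 - 4^2)/1 = 8/1 = 8, a_1 = floor((4 + 4)/8) = 1.
  m_2 = 8*1 - 4 = 4, d_2 = (24 - 4^2)/8 = 8/8 = 1, a_2 = floor((4 + 4)/1) = 8.
  m_3 = 1*8 - 4 = 4, d_3 = (24 - 4^2)/1 = 8/1 = 8: (m_3, d_3) = (m_1, d_1) = (4, 8), so from here the quotients repeat a_1, a_2; the period length is 2.
So sqrt(24) = [4; (1, 8)] with period length k = 2.
k is even, so the fundamental solution of x^2 - 24y^2 = 1 is (p_{k-1}, q_{k-1}) = (p_1, q_1); compute convergents through index 1.
Convergents (p_i = a_i*p_{i-1} + p_{i-2}, q_i = a_i*q_{i-1} + q_{i-2} with p_{-2}=0, p_{-1}=1, q_{-2}=1, q_{-1}=0):
  i=0: a_0=4, p_0 = 4*1 + 0 = 4, q_0 = 4*0 + 1 = 1.
  i=1: a_1=1, p_1 = 1*4 + 1 = 5, q_1 = 1*1 + 0 = 1.
Check: 5^2 - 24*1^2 = 25 - 24 = 1, so (x, y) = (5, 1) solves the equation, and by the theorem it is the least positive solution.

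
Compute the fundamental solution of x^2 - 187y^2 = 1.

(x, y) = (1682, 123)

First expand sqrt(187) as a continued fraction. With x_i = (sqrt(187) + m_i)/d_i and (m_0, d_0) = (0, 1): a_0 = floor(sqrt(187)) = 13, since 13^2 = 169 <= 187 < 196 = 14^2.
Iterate m_{i+1} = d_i*a_i - m_i, d_{i+1} = (187 - m_{i+1}^2)/d_i, a_{i+1} = floor((a_0 + m_{i+1})/d_{i+1}):
  m_1 = 1*13 - 0 = 13, d_1 = (187 - 13^2)/1 = 18/1 = 18, a_1 = floor((13 + 13)/18) = 1.
  m_2 = 18*1 - 13 = 5, d_2 = (187 - 5^2)/18 = 162/18 = 9, a_2 = floor((13 + 5)/9) = 2.
  m_3 = 9*2 - 5 = 13, d_3 = (187 - 13^2)/9 = 18/9 = 2, a_3 = floor((13 + 13)/2) = 13.
  m_4 = 2*13 - 13 = 13, d_4 = (187 - 13^2)/2 = 18/2 = 9, a_4 = floor((13 + 13)/9) = 2.
  m_5 = 9*2 - 13 = 5, d_5 = (187 - 5^2)/9 = 162/9 = 18, a_5 = floor((13 + 5)/18) = 1.
  m_6 = 18*1 - 5 = 13, d_6 = (187 - 13^2)/18 = 18/18 = 1, a_6 = floor((13 + 13)/1) = 26.
  m_7 = 1*26 - 13 = 13, d_7 = (187 - 13^2)/1 = 18/1 = 18: (m_7, d_7) = (m_1, d_1) = (13, 18), so from here the quotients repeat a_1, ..., a_6; the period length is 6.
So sqrt(187) = [13; (1, 2, 13, 2, 1, 26)] with period length k = 6.
k is even, so the fundamental solution of x^2 - 187y^2 = 1 is (p_{k-1}, q_{k-1}) = (p_5, q_5); compute convergents through index 5.
Convergents (p_i = a_i*p_{i-1} + p_{i-2}, q_i = a_i*q_{i-1} + q_{i-2} with p_{-2}=0, p_{-1}=1, q_{-2}=1, q_{-1}=0):
  i=0: a_0=13, p_0 = 13*1 + 0 = 13, q_0 = 13*0 + 1 = 1.
  i=1: a_1=1, p_1 = 1*13 + 1 = 14, q_1 = 1*1 + 0 = 1.
  i=2: a_2=2, p_2 = 2*14 + 13 = 41, q_2 = 2*1 + 1 = 3.
  i=3: a_3=13, p_3 = 13*41 + 14 = 547, q_3 = 13*3 + 1 = 40.
  i=4: a_4=2, p_4 = 2*547 + 41 = 1135, q_4 = 2*40 + 3 = 83.
  i=5: a_5=1, p_5 = 1*1135 + 547 = 1682, q_5 = 1*83 + 40 = 123.
Check: 1682^2 - 187*123^2 = 2829124 - 2829123 = 1, so (x, y) = (1682, 123) solves the equation, and by the theorem it is the least positive solution.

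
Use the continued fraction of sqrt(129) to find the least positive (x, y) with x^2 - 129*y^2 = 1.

(x, y) = (16855, 1484)

First expand sqrt(129) as a continued fraction. With x_i = (sqrt(129) + m_i)/d_i and (m_0, d_0) = (0, 1): a_0 = floor(sqrt(129)) = 11, since 11^2 = 121 <= 129 < 144 = 12^2.
Iterate m_{i+1} = d_i*a_i - m_i, d_{i+1} = (129 - m_{i+1}^2)/d_i, a_{i+1} = floor((a_0 + m_{i+1})/d_{i+1}):
  m_1 = 1*11 - 0 = 11, d_1 = (129 - 11^2)/1 = 8/1 = 8, a_1 = floor((11 + 11)/8) = 2.
  m_2 = 8*2 - 11 = 5, d_2 = (129 - 5^2)/8 = 104/8 = 13, a_2 = floor((11 + 5)/13) = 1.
  m_3 = 13*1 - 5 = 8, d_3 = (129 - 8^2)/13 = 65/13 = 5, a_3 = floor((11 + 8)/5) = 3.
  m_4 = 5*3 - 8 = 7, d_4 = (129 - 7^2)/5 = 80/5 = 16, a_4 = floor((11 + 7)/16) = 1.
  m_5 = 16*1 - 7 = 9, d_5 = (129 - 9^2)/16 = 48/16 = 3, a_5 = floor((11 + 9)/3) = 6.
  m_6 = 3*6 - 9 = 9, d_6 = (129 - 9^2)/3 = 48/3 = 16, a_6 = floor((11 + 9)/16) = 1.
  m_7 = 16*1 - 9 = 7, d_7 = (129 - 7^2)/16 = 80/16 = 5, a_7 = floor((11 + 7)/5) = 3.
  m_8 = 5*3 - 7 = 8, d_8 = (129 - 8^2)/5 = 65/5 = 13, a_8 = floor((11 + 8)/13) = 1.
  m_9 = 13*1 - 8 = 5, d_9 = (129 - 5^2)/13 = 104/13 = 8, a_9 = floor((11 + 5)/8) = 2.
  m_10 = 8*2 - 5 = 11, d_10 = (129 - 11^2)/8 = 8/8 = 1, a_10 = floor((11 + 11)/1) = 22.
  m_11 = 1*22 - 11 = 11, d_11 = (129 - 11^2)/1 = 8/1 = 8: (m_11, d_11) = (m_1, d_1) = (11, 8), so from here the quotients repeat a_1, ..., a_10; the period length is 10.
So sqrt(129) = [11; (2, 1, 3, 1, 6, 1, 3, 1, 2, 22)] with period length k = 10.
k is even, so the fundamental solution of x^2 - 129y^2 = 1 is (p_{k-1}, q_{k-1}) = (p_9, q_9); compute convergents through index 9.
Convergents (p_i = a_i*p_{i-1} + p_{i-2}, q_i = a_i*q_{i-1} + q_{i-2} with p_{-2}=0, p_{-1}=1, q_{-2}=1, q_{-1}=0):
  i=0: a_0=11, p_0 = 11*1 + 0 = 11, q_0 = 11*0 + 1 = 1.
  i=1: a_1=2, p_1 = 2*11 + 1 = 23, q_1 = 2*1 + 0 = 2.
  i=2: a_2=1, p_2 = 1*23 + 11 = 34, q_2 = 1*2 + 1 = 3.
  i=3: a_3=3, p_3 = 3*34 + 23 = 125, q_3 = 3*3 + 2 = 11.
  i=4: a_4=1, p_4 = 1*125 + 34 = 159, q_4 = 1*11 + 3 = 14.
  i=5: a_5=6, p_5 = 6*159 + 125 = 1079, q_5 = 6*14 + 11 = 95.
  i=6: a_6=1, p_6 = 1*1079 + 159 = 1238, q_6 = 1*95 + 14 = 109.
  i=7: a_7=3, p_7 = 3*1238 + 1079 = 4793, q_7 = 3*109 + 95 = 422.
  i=8: a_8=1, p_8 = 1*4793 + 1238 = 6031, q_8 = 1*422 + 109 = 531.
  i=9: a_9=2, p_9 = 2*6031 + 4793 = 16855, q_9 = 2*531 + 422 = 1484.
Check: 16855^2 - 129*1484^2 = 284091025 - 284091024 = 1, so (x, y) = (16855, 1484) solves the equation, and by the theorem it is the least positive solution.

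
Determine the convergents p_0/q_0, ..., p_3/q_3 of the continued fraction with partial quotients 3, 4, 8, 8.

3/1, 13/4, 107/33, 869/268

Using the convergent recurrence p_i = a_i*p_{i-1} + p_{i-2}, q_i = a_i*q_{i-1} + q_{i-2} with p_{-2}=0, p_{-1}=1, q_{-2}=1, q_{-1}=0:
  i=0: a_0=3, p_0 = 3*1 + 0 = 3, q_0 = 3*0 + 1 = 1.
  i=1: a_1=4, p_1 = 4*3 + 1 = 13, q_1 = 4*1 + 0 = 4.
  i=2: a_2=8, p_2 = 8*13 + 3 = 107, q_2 = 8*4 + 1 = 33.
  i=3: a_3=8, p_3 = 8*107 + 13 = 869, q_3 = 8*33 + 4 = 268.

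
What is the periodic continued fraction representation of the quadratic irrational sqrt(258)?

Write x_i = (sqrt(258) + m_i)/d_i with (m_0, d_0) = (0, 1). a_0 = floor(sqrt(258)) = 16, since 16^2 = 256 <= 258 < 289 = 17^2.
Iterate m_{i+1} = d_i*a_i - m_i, d_{i+1} = (258 - m_{i+1}^2)/d_i, a_{i+1} = floor((a_0 + m_{i+1})/d_{i+1}):
  m_1 = 1*16 - 0 = 16, d_1 = (258 - 16^2)/1 = 2/1 = 2, a_1 = floor((16 + 16)/2) = 16.
  m_2 = 2*16 - 16 = 16, d_2 = (258 - 16^2)/2 = 2/2 = 1, a_2 = floor((16 + 16)/1) = 32.
  m_3 = 1*32 - 16 = 16, d_3 = (258 - 16^2)/1 = 2/1 = 2: (m_3, d_3) = (m_1, d_1) = (16, 2), so from here the quotients repeat a_1, a_2; the period length is 2.
Hence the expansion of sqrt(258) is a_0 = 16 followed by the repeating block 16, 32 (period 2).

[16; (16, 32)]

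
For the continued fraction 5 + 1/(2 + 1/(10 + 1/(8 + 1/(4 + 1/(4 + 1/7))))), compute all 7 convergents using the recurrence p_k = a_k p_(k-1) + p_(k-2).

Using the convergent recurrence p_i = a_i*p_{i-1} + p_{i-2}, q_i = a_i*q_{i-1} + q_{i-2} with p_{-2}=0, p_{-1}=1, q_{-2}=1, q_{-1}=0:
  i=0: a_0=5, p_0 = 5*1 + 0 = 5, q_0 = 5*0 + 1 = 1.
  i=1: a_1=2, p_1 = 2*5 + 1 = 11, q_1 = 2*1 + 0 = 2.
  i=2: a_2=10, p_2 = 10*11 + 5 = 115, q_2 = 10*2 + 1 = 21.
  i=3: a_3=8, p_3 = 8*115 + 11 = 931, q_3 = 8*21 + 2 = 170.
  i=4: a_4=4, p_4 = 4*931 + 115 = 3839, q_4 = 4*170 + 21 = 701.
  i=5: a_5=4, p_5 = 4*3839 + 931 = 16287, q_5 = 4*701 + 170 = 2974.
  i=6: a_6=7, p_6 = 7*16287 + 3839 = 117848, q_6 = 7*2974 + 701 = 21519.

5/1, 11/2, 115/21, 931/170, 3839/701, 16287/2974, 117848/21519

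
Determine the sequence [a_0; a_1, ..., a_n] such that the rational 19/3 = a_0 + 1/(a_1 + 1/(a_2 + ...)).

Run the Euclidean algorithm on 19 and 3; the successive quotients are the partial quotients a_0, a_1, ... (each step inverts the fractional part left over by the previous one):
  19 = 6*3 + 1, so a_0 = 6.
  3 = 3*1 + 0, so a_1 = 3.
The remainder reaches 0 after 2 divisions, so the expansion has 2 partial quotients, read off in order.

[6; 3]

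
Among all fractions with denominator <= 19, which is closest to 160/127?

Expand x = 160/127 as a continued fraction with the Euclidean algorithm:
  160 = 1*127 + 33, so a_0 = 1.
  127 = 3*33 + 28, so a_1 = 3.
  33 = 1*28 + 5, so a_2 = 1.
  28 = 5*5 + 3, so a_3 = 5.
  5 = 1*3 + 2, so a_4 = 1.
  3 = 1*2 + 1, so a_5 = 1.
  2 = 2*1 + 0, so a_6 = 2.
so x = [1; 3, 1, 5, 1, 1, 2].
Convergents (p_i = a_i*p_{i-1} + p_{i-2}, q_i = a_i*q_{i-1} + q_{i-2} with p_{-2}=0, p_{-1}=1, q_{-2}=1, q_{-1}=0), until the denominator exceeds 19:
  i=0: a_0=1, p_0 = 1*1 + 0 = 1, q_0 = 1*0 + 1 = 1.
  i=1: a_1=3, p_1 = 3*1 + 1 = 4, q_1 = 3*1 + 0 = 3.
  i=2: a_2=1, p_2 = 1*4 + 1 = 5, q_2 = 1*3 + 1 = 4.
  i=3: a_3=5, p_3 = 5*5 + 4 = 29, q_3 = 5*4 + 3 = 23.
q_3 = 23 > 19, so the last convergent with denominator <= 19 is p_2/q_2 = 5/4.
The closest fraction with denominator <= 19 is either p_2/q_2 or the intermediate fraction (k*p_2 + p_1)/(k*q_2 + q_1) with the largest k >= 1 whose denominator stays <= 19; these approach x as k grows, and every other convergent or intermediate fraction in range is farther away.
Largest k: floor((19 - q_1)/q_2) = floor((19 - 3)/4) = 4.
That gives (4*5 + 4)/(4*4 + 3) = 24/19.
Compare the errors: |x - 5/4| = |160*4 - 5*127|/(127*4) = 5/508, and |x - 24/19| = |160*19 - 24*127|/(127*19) = 8/2413.
Cross-multiplying, 8*508 = 4064 < 12065 = 5*2413, so 8/2413 is smaller: the intermediate fraction 24/19 is closer to x than 5/4.

24/19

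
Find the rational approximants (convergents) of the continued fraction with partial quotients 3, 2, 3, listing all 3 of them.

3/1, 7/2, 24/7

Using the convergent recurrence p_i = a_i*p_{i-1} + p_{i-2}, q_i = a_i*q_{i-1} + q_{i-2} with p_{-2}=0, p_{-1}=1, q_{-2}=1, q_{-1}=0:
  i=0: a_0=3, p_0 = 3*1 + 0 = 3, q_0 = 3*0 + 1 = 1.
  i=1: a_1=2, p_1 = 2*3 + 1 = 7, q_1 = 2*1 + 0 = 2.
  i=2: a_2=3, p_2 = 3*7 + 3 = 24, q_2 = 3*2 + 1 = 7.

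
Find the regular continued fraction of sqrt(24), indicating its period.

[4; (1, 8)]

Write x_i = (sqrt(24) + m_i)/d_i with (m_0, d_0) = (0, 1). a_0 = floor(sqrt(24)) = 4, since 4^2 = 16 <= 24 < 25 = 5^2.
Iterate m_{i+1} = d_i*a_i - m_i, d_{i+1} = (24 - m_{i+1}^2)/d_i, a_{i+1} = floor((a_0 + m_{i+1})/d_{i+1}):
  m_1 = 1*4 - 0 = 4, d_1 = (24 - 4^2)/1 = 8/1 = 8, a_1 = floor((4 + 4)/8) = 1.
  m_2 = 8*1 - 4 = 4, d_2 = (24 - 4^2)/8 = 8/8 = 1, a_2 = floor((4 + 4)/1) = 8.
  m_3 = 1*8 - 4 = 4, d_3 = (24 - 4^2)/1 = 8/1 = 8: (m_3, d_3) = (m_1, d_1) = (4, 8), so from here the quotients repeat a_1, a_2; the period length is 2.
Hence the expansion of sqrt(24) is a_0 = 4 followed by the repeating block 1, 8 (period 2).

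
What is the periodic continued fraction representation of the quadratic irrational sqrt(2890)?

Write x_i = (sqrt(2890) + m_i)/d_i with (m_0, d_0) = (0, 1). a_0 = floor(sqrt(2890)) = 53, since 53^2 = 2809 <= 2890 < 2916 = 54^2.
Iterate m_{i+1} = d_i*a_i - m_i, d_{i+1} = (2890 - m_{i+1}^2)/d_i, a_{i+1} = floor((a_0 + m_{i+1})/d_{i+1}):
  m_1 = 1*53 - 0 = 53, d_1 = (2890 - 53^2)/1 = 81/1 = 81, a_1 = floor((53 + 53)/81) = 1.
  m_2 = 81*1 - 53 = 28, d_2 = (2890 - 28^2)/81 = 2106/81 = 26, a_2 = floor((53 + 28)/26) = 3.
  m_3 = 26*3 - 28 = 50, d_3 = (2890 - 50^2)/26 = 390/26 = 15, a_3 = floor((53 + 50)/15) = 6.
  m_4 = 15*6 - 50 = 40, d_4 = (2890 - 40^2)/15 = 1290/15 = 86, a_4 = floor((53 + 40)/86) = 1.
  m_5 = 86*1 - 40 = 46, d_5 = (2890 - 46^2)/86 = 774/86 = 9, a_5 = floor((53 + 46)/9) = 11.
  m_6 = 9*11 - 46 = 53, d_6 = (2890 - 53^2)/9 = 81/9 = 9, a_6 = floor((53 + 53)/9) = 11.
  m_7 = 9*11 - 53 = 46, d_7 = (2890 - 46^2)/9 = 774/9 = 86, a_7 = floor((53 + 46)/86) = 1.
  m_8 = 86*1 - 46 = 40, d_8 = (2890 - 40^2)/86 = 1290/86 = 15, a_8 = floor((53 + 40)/15) = 6.
  m_9 = 15*6 - 40 = 50, d_9 = (2890 - 50^2)/15 = 390/15 = 26, a_9 = floor((53 + 50)/26) = 3.
  m_10 = 26*3 - 50 = 28, d_10 = (2890 - 28^2)/26 = 2106/26 = 81, a_10 = floor((53 + 28)/81) = 1.
  m_11 = 81*1 - 28 = 53, d_11 = (2890 - 53^2)/81 = 81/81 = 1, a_11 = floor((53 + 53)/1) = 106.
  m_12 = 1*106 - 53 = 53, d_12 = (2890 - 53^2)/1 = 81/1 = 81: (m_12, d_12) = (m_1, d_1) = (53, 81), so from here the quotients repeat a_1, ..., a_11; the period length is 11.
Hence the expansion of sqrt(2890) is a_0 = 53 followed by the repeating block 1, 3, 6, 1, 11, 11, 1, 6, 3, 1, 106 (period 11).

[53; (1, 3, 6, 1, 11, 11, 1, 6, 3, 1, 106)]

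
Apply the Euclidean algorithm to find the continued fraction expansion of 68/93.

Run the Euclidean algorithm on 68 and 93; the successive quotients are the partial quotients a_0, a_1, ... (each step inverts the fractional part left over by the previous one):
  68 = 0*93 + 68, so a_0 = 0.
  93 = 1*68 + 25, so a_1 = 1.
  68 = 2*25 + 18, so a_2 = 2.
  25 = 1*18 + 7, so a_3 = 1.
  18 = 2*7 + 4, so a_4 = 2.
  7 = 1*4 + 3, so a_5 = 1.
  4 = 1*3 + 1, so a_6 = 1.
  3 = 3*1 + 0, so a_7 = 3.
The remainder reaches 0 after 8 divisions, so the expansion has 8 partial quotients, read off in order.

[0; 1, 2, 1, 2, 1, 1, 3]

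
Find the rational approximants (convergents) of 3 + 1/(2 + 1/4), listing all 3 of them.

3/1, 7/2, 31/9

Using the convergent recurrence p_i = a_i*p_{i-1} + p_{i-2}, q_i = a_i*q_{i-1} + q_{i-2} with p_{-2}=0, p_{-1}=1, q_{-2}=1, q_{-1}=0:
  i=0: a_0=3, p_0 = 3*1 + 0 = 3, q_0 = 3*0 + 1 = 1.
  i=1: a_1=2, p_1 = 2*3 + 1 = 7, q_1 = 2*1 + 0 = 2.
  i=2: a_2=4, p_2 = 4*7 + 3 = 31, q_2 = 4*2 + 1 = 9.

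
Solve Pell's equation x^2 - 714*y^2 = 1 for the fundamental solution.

First expand sqrt(714) as a continued fraction. With x_i = (sqrt(714) + m_i)/d_i and (m_0, d_0) = (0, 1): a_0 = floor(sqrt(714)) = 26, since 26^2 = 676 <= 714 < 729 = 27^2.
Iterate m_{i+1} = d_i*a_i - m_i, d_{i+1} = (714 - m_{i+1}^2)/d_i, a_{i+1} = floor((a_0 + m_{i+1})/d_{i+1}):
  m_1 = 1*26 - 0 = 26, d_1 = (714 - 26^2)/1 = 38/1 = 38, a_1 = floor((26 + 26)/38) = 1.
  m_2 = 38*1 - 26 = 12, d_2 = (714 - 12^2)/38 = 570/38 = 15, a_2 = floor((26 + 12)/15) = 2.
  m_3 = 15*2 - 12 = 18, d_3 = (714 - 18^2)/15 = 390/15 = 26, a_3 = floor((26 + 18)/26) = 1.
  m_4 = 26*1 - 18 = 8, d_4 = (714 - 8^2)/26 = 650/26 = 25, a_4 = floor((26 + 8)/25) = 1.
  m_5 = 25*1 - 8 = 17, d_5 = (714 - 17^2)/25 = 425/25 = 17, a_5 = floor((26 + 17)/17) = 2.
  m_6 = 17*2 - 17 = 17, d_6 = (714 - 17^2)/17 = 425/17 = 25, a_6 = floor((26 + 17)/25) = 1.
  m_7 = 25*1 - 17 = 8, d_7 = (714 - 8^2)/25 = 650/25 = 26, a_7 = floor((26 + 8)/26) = 1.
  m_8 = 26*1 - 8 = 18, d_8 = (714 - 18^2)/26 = 390/26 = 15, a_8 = floor((26 + 18)/15) = 2.
  m_9 = 15*2 - 18 = 12, d_9 = (714 - 12^2)/15 = 570/15 = 38, a_9 = floor((26 + 12)/38) = 1.
  m_10 = 38*1 - 12 = 26, d_10 = (714 - 26^2)/38 = 38/38 = 1, a_10 = floor((26 + 26)/1) = 52.
  m_11 = 1*52 - 26 = 26, d_11 = (714 - 26^2)/1 = 38/1 = 38: (m_11, d_11) = (m_1, d_1) = (26, 38), so from here the quotients repeat a_1, ..., a_10; the period length is 10.
So sqrt(714) = [26; (1, 2, 1, 1, 2, 1, 1, 2, 1, 52)] with period length k = 10.
k is even, so the fundamental solution of x^2 - 714y^2 = 1 is (p_{k-1}, q_{k-1}) = (p_9, q_9); compute convergents through index 9.
Convergents (p_i = a_i*p_{i-1} + p_{i-2}, q_i = a_i*q_{i-1} + q_{i-2} with p_{-2}=0, p_{-1}=1, q_{-2}=1, q_{-1}=0):
  i=0: a_0=26, p_0 = 26*1 + 0 = 26, q_0 = 26*0 + 1 = 1.
  i=1: a_1=1, p_1 = 1*26 + 1 = 27, q_1 = 1*1 + 0 = 1.
  i=2: a_2=2, p_2 = 2*27 + 26 = 80, q_2 = 2*1 + 1 = 3.
  i=3: a_3=1, p_3 = 1*80 + 27 = 107, q_3 = 1*3 + 1 = 4.
  i=4: a_4=1, p_4 = 1*107 + 80 = 187, q_4 = 1*4 + 3 = 7.
  i=5: a_5=2, p_5 = 2*187 + 107 = 481, q_5 = 2*7 + 4 = 18.
  i=6: a_6=1, p_6 = 1*481 + 187 = 668, q_6 = 1*18 + 7 = 25.
  i=7: a_7=1, p_7 = 1*668 + 481 = 1149, q_7 = 1*25 + 18 = 43.
  i=8: a_8=2, p_8 = 2*1149 + 668 = 2966, q_8 = 2*43 + 25 = 111.
  i=9: a_9=1, p_9 = 1*2966 + 1149 = 4115, q_9 = 1*111 + 43 = 154.
Check: 4115^2 - 714*154^2 = 16933225 - 16933224 = 1, so (x, y) = (4115, 154) solves the equation, and by the theorem it is the least positive solution.

(x, y) = (4115, 154)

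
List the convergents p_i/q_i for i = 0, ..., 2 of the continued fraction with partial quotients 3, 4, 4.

3/1, 13/4, 55/17

Using the convergent recurrence p_i = a_i*p_{i-1} + p_{i-2}, q_i = a_i*q_{i-1} + q_{i-2} with p_{-2}=0, p_{-1}=1, q_{-2}=1, q_{-1}=0:
  i=0: a_0=3, p_0 = 3*1 + 0 = 3, q_0 = 3*0 + 1 = 1.
  i=1: a_1=4, p_1 = 4*3 + 1 = 13, q_1 = 4*1 + 0 = 4.
  i=2: a_2=4, p_2 = 4*13 + 3 = 55, q_2 = 4*4 + 1 = 17.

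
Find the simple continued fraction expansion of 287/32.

Run the Euclidean algorithm on 287 and 32; the successive quotients are the partial quotients a_0, a_1, ... (each step inverts the fractional part left over by the previous one):
  287 = 8*32 + 31, so a_0 = 8.
  32 = 1*31 + 1, so a_1 = 1.
  31 = 31*1 + 0, so a_2 = 31.
The remainder reaches 0 after 3 divisions, so the expansion has 3 partial quotients, read off in order.

[8; 1, 31]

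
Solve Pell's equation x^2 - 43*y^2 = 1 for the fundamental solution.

(x, y) = (3482, 531)

First expand sqrt(43) as a continued fraction. With x_i = (sqrt(43) + m_i)/d_i and (m_0, d_0) = (0, 1): a_0 = floor(sqrt(43)) = 6, since 6^2 = 36 <= 43 < 49 = 7^2.
Iterate m_{i+1} = d_i*a_i - m_i, d_{i+1} = (43 - m_{i+1}^2)/d_i, a_{i+1} = floor((a_0 + m_{i+1})/d_{i+1}):
  m_1 = 1*6 - 0 = 6, d_1 = (43 - 6^2)/1 = 7/1 = 7, a_1 = floor((6 + 6)/7) = 1.
  m_2 = 7*1 - 6 = 1, d_2 = (43 - 1^2)/7 = 42/7 = 6, a_2 = floor((6 + 1)/6) = 1.
  m_3 = 6*1 - 1 = 5, d_3 = (43 - 5^2)/6 = 18/6 = 3, a_3 = floor((6 + 5)/3) = 3.
  m_4 = 3*3 - 5 = 4, d_4 = (43 - 4^2)/3 = 27/3 = 9, a_4 = floor((6 + 4)/9) = 1.
  m_5 = 9*1 - 4 = 5, d_5 = (43 - 5^2)/9 = 18/9 = 2, a_5 = floor((6 + 5)/2) = 5.
  m_6 = 2*5 - 5 = 5, d_6 = (43 - 5^2)/2 = 18/2 = 9, a_6 = floor((6 + 5)/9) = 1.
  m_7 = 9*1 - 5 = 4, d_7 = (43 - 4^2)/9 = 27/9 = 3, a_7 = floor((6 + 4)/3) = 3.
  m_8 = 3*3 - 4 = 5, d_8 = (43 - 5^2)/3 = 18/3 = 6, a_8 = floor((6 + 5)/6) = 1.
  m_9 = 6*1 - 5 = 1, d_9 = (43 - 1^2)/6 = 42/6 = 7, a_9 = floor((6 + 1)/7) = 1.
  m_10 = 7*1 - 1 = 6, d_10 = (43 - 6^2)/7 = 7/7 = 1, a_10 = floor((6 + 6)/1) = 12.
  m_11 = 1*12 - 6 = 6, d_11 = (43 - 6^2)/1 = 7/1 = 7: (m_11, d_11) = (m_1, d_1) = (6, 7), so from here the quotients repeat a_1, ..., a_10; the period length is 10.
So sqrt(43) = [6; (1, 1, 3, 1, 5, 1, 3, 1, 1, 12)] with period length k = 10.
k is even, so the fundamental solution of x^2 - 43y^2 = 1 is (p_{k-1}, q_{k-1}) = (p_9, q_9); compute convergents through index 9.
Convergents (p_i = a_i*p_{i-1} + p_{i-2}, q_i = a_i*q_{i-1} + q_{i-2} with p_{-2}=0, p_{-1}=1, q_{-2}=1, q_{-1}=0):
  i=0: a_0=6, p_0 = 6*1 + 0 = 6, q_0 = 6*0 + 1 = 1.
  i=1: a_1=1, p_1 = 1*6 + 1 = 7, q_1 = 1*1 + 0 = 1.
  i=2: a_2=1, p_2 = 1*7 + 6 = 13, q_2 = 1*1 + 1 = 2.
  i=3: a_3=3, p_3 = 3*13 + 7 = 46, q_3 = 3*2 + 1 = 7.
  i=4: a_4=1, p_4 = 1*46 + 13 = 59, q_4 = 1*7 + 2 = 9.
  i=5: a_5=5, p_5 = 5*59 + 46 = 341, q_5 = 5*9 + 7 = 52.
  i=6: a_6=1, p_6 = 1*341 + 59 = 400, q_6 = 1*52 + 9 = 61.
  i=7: a_7=3, p_7 = 3*400 + 341 = 1541, q_7 = 3*61 + 52 = 235.
  i=8: a_8=1, p_8 = 1*1541 + 400 = 1941, q_8 = 1*235 + 61 = 296.
  i=9: a_9=1, p_9 = 1*1941 + 1541 = 3482, q_9 = 1*296 + 235 = 531.
Check: 3482^2 - 43*531^2 = 12124324 - 12124323 = 1, so (x, y) = (3482, 531) solves the equation, and by the theorem it is the least positive solution.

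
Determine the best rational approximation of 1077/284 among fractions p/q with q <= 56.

201/53

Expand x = 1077/284 as a continued fraction with the Euclidean algorithm:
  1077 = 3*284 + 225, so a_0 = 3.
  284 = 1*225 + 59, so a_1 = 1.
  225 = 3*59 + 48, so a_2 = 3.
  59 = 1*48 + 11, so a_3 = 1.
  48 = 4*11 + 4, so a_4 = 4.
  11 = 2*4 + 3, so a_5 = 2.
  4 = 1*3 + 1, so a_6 = 1.
  3 = 3*1 + 0, so a_7 = 3.
so x = [3; 1, 3, 1, 4, 2, 1, 3].
Convergents (p_i = a_i*p_{i-1} + p_{i-2}, q_i = a_i*q_{i-1} + q_{i-2} with p_{-2}=0, p_{-1}=1, q_{-2}=1, q_{-1}=0), until the denominator exceeds 56:
  i=0: a_0=3, p_0 = 3*1 + 0 = 3, q_0 = 3*0 + 1 = 1.
  i=1: a_1=1, p_1 = 1*3 + 1 = 4, q_1 = 1*1 + 0 = 1.
  i=2: a_2=3, p_2 = 3*4 + 3 = 15, q_2 = 3*1 + 1 = 4.
  i=3: a_3=1, p_3 = 1*15 + 4 = 19, q_3 = 1*4 + 1 = 5.
  i=4: a_4=4, p_4 = 4*19 + 15 = 91, q_4 = 4*5 + 4 = 24.
  i=5: a_5=2, p_5 = 2*91 + 19 = 201, q_5 = 2*24 + 5 = 53.
  i=6: a_6=1, p_6 = 1*201 + 91 = 292, q_6 = 1*53 + 24 = 77.
q_6 = 77 > 56, so the last convergent with denominator <= 56 is p_5/q_5 = 201/53.
The closest fraction with denominator <= 56 is either p_5/q_5 or the intermediate fraction (k*p_5 + p_4)/(k*q_5 + q_4) with the largest k >= 1 whose denominator stays <= 56; these approach x as k grows, and every other convergent or intermediate fraction in range is farther away.
Largest k: floor((56 - q_4)/q_5) = floor((56 - 24)/53) = 0.
Since k = 0, no intermediate fraction beyond p_5/q_5 has denominator <= 56, so the convergent 201/53 is the closest (its error is |1077*53 - 201*284|/(284*53) = 3/15052).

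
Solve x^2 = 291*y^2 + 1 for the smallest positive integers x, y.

(x, y) = (290, 17)

First expand sqrt(291) as a continued fraction. With x_i = (sqrt(291) + m_i)/d_i and (m_0, d_0) = (0, 1): a_0 = floor(sqrt(291)) = 17, since 17^2 = 289 <= 291 < 324 = 18^2.
Iterate m_{i+1} = d_i*a_i - m_i, d_{i+1} = (291 - m_{i+1}^2)/d_i, a_{i+1} = floor((a_0 + m_{i+1})/d_{i+1}):
  m_1 = 1*17 - 0 = 17, d_1 = (291 - 17^2)/1 = 2/1 = 2, a_1 = floor((17 + 17)/2) = 17.
  m_2 = 2*17 - 17 = 17, d_2 = (291 - 17^2)/2 = 2/2 = 1, a_2 = floor((17 + 17)/1) = 34.
  m_3 = 1*34 - 17 = 17, d_3 = (291 - 17^2)/1 = 2/1 = 2: (m_3, d_3) = (m_1, d_1) = (17, 2), so from here the quotients repeat a_1, a_2; the period length is 2.
So sqrt(291) = [17; (17, 34)] with period length k = 2.
k is even, so the fundamental solution of x^2 - 291y^2 = 1 is (p_{k-1}, q_{k-1}) = (p_1, q_1); compute convergents through index 1.
Convergents (p_i = a_i*p_{i-1} + p_{i-2}, q_i = a_i*q_{i-1} + q_{i-2} with p_{-2}=0, p_{-1}=1, q_{-2}=1, q_{-1}=0):
  i=0: a_0=17, p_0 = 17*1 + 0 = 17, q_0 = 17*0 + 1 = 1.
  i=1: a_1=17, p_1 = 17*17 + 1 = 290, q_1 = 17*1 + 0 = 17.
Check: 290^2 - 291*17^2 = 84100 - 84099 = 1, so (x, y) = (290, 17) solves the equation, and by the theorem it is the least positive solution.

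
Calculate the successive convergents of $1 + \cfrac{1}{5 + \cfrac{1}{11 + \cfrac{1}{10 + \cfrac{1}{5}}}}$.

1/1, 6/5, 67/56, 676/565, 3447/2881

Using the convergent recurrence p_i = a_i*p_{i-1} + p_{i-2}, q_i = a_i*q_{i-1} + q_{i-2} with p_{-2}=0, p_{-1}=1, q_{-2}=1, q_{-1}=0:
  i=0: a_0=1, p_0 = 1*1 + 0 = 1, q_0 = 1*0 + 1 = 1.
  i=1: a_1=5, p_1 = 5*1 + 1 = 6, q_1 = 5*1 + 0 = 5.
  i=2: a_2=11, p_2 = 11*6 + 1 = 67, q_2 = 11*5 + 1 = 56.
  i=3: a_3=10, p_3 = 10*67 + 6 = 676, q_3 = 10*56 + 5 = 565.
  i=4: a_4=5, p_4 = 5*676 + 67 = 3447, q_4 = 5*565 + 56 = 2881.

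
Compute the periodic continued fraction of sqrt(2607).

Write x_i = (sqrt(2607) + m_i)/d_i with (m_0, d_0) = (0, 1). a_0 = floor(sqrt(2607)) = 51, since 51^2 = 2601 <= 2607 < 2704 = 52^2.
Iterate m_{i+1} = d_i*a_i - m_i, d_{i+1} = (2607 - m_{i+1}^2)/d_i, a_{i+1} = floor((a_0 + m_{i+1})/d_{i+1}):
  m_1 = 1*51 - 0 = 51, d_1 = (2607 - 51^2)/1 = 6/1 = 6, a_1 = floor((51 + 51)/6) = 17.
  m_2 = 6*17 - 51 = 51, d_2 = (2607 - 51^2)/6 = 6/6 = 1, a_2 = floor((51 + 51)/1) = 102.
  m_3 = 1*102 - 51 = 51, d_3 = (2607 - 51^2)/1 = 6/1 = 6: (m_3, d_3) = (m_1, d_1) = (51, 6), so from here the quotients repeat a_1, a_2; the period length is 2.
Hence the expansion of sqrt(2607) is a_0 = 51 followed by the repeating block 17, 102 (period 2).

[51; (17, 102)]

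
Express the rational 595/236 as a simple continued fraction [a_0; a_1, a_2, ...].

[2; 1, 1, 11, 3, 3]

Run the Euclidean algorithm on 595 and 236; the successive quotients are the partial quotients a_0, a_1, ... (each step inverts the fractional part left over by the previous one):
  595 = 2*236 + 123, so a_0 = 2.
  236 = 1*123 + 113, so a_1 = 1.
  123 = 1*113 + 10, so a_2 = 1.
  113 = 11*10 + 3, so a_3 = 11.
  10 = 3*3 + 1, so a_4 = 3.
  3 = 3*1 + 0, so a_5 = 3.
The remainder reaches 0 after 6 divisions, so the expansion has 6 partial quotients, read off in order.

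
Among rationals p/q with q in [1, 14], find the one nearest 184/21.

Expand x = 184/21 as a continued fraction with the Euclidean algorithm:
  184 = 8*21 + 16, so a_0 = 8.
  21 = 1*16 + 5, so a_1 = 1.
  16 = 3*5 + 1, so a_2 = 3.
  5 = 5*1 + 0, so a_3 = 5.
so x = [8; 1, 3, 5].
Convergents (p_i = a_i*p_{i-1} + p_{i-2}, q_i = a_i*q_{i-1} + q_{i-2} with p_{-2}=0, p_{-1}=1, q_{-2}=1, q_{-1}=0), until the denominator exceeds 14:
  i=0: a_0=8, p_0 = 8*1 + 0 = 8, q_0 = 8*0 + 1 = 1.
  i=1: a_1=1, p_1 = 1*8 + 1 = 9, q_1 = 1*1 + 0 = 1.
  i=2: a_2=3, p_2 = 3*9 + 8 = 35, q_2 = 3*1 + 1 = 4.
  i=3: a_3=5, p_3 = 5*35 + 9 = 184, q_3 = 5*4 + 1 = 21.
q_3 = 21 > 14, so the last convergent with denominator <= 14 is p_2/q_2 = 35/4.
The closest fraction with denominator <= 14 is either p_2/q_2 or the intermediate fraction (k*p_2 + p_1)/(k*q_2 + q_1) with the largest k >= 1 whose denominator stays <= 14; these approach x as k grows, and every other convergent or intermediate fraction in range is farther away.
Largest k: floor((14 - q_1)/q_2) = floor((14 - 1)/4) = 3.
That gives (3*35 + 9)/(3*4 + 1) = 114/13.
Compare the errors: |x - 35/4| = |184*4 - 35*21|/(21*4) = 1/84, and |x - 114/13| = |184*13 - 114*21|/(21*13) = 2/273.
Cross-multiplying, 2*84 = 168 < 273 = 1*273, so 2/273 is smaller: the intermediate fraction 114/13 is closer to x than 35/4.

114/13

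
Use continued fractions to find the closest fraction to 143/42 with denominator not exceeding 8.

Expand x = 143/42 as a continued fraction with the Euclidean algorithm:
  143 = 3*42 + 17, so a_0 = 3.
  42 = 2*17 + 8, so a_1 = 2.
  17 = 2*8 + 1, so a_2 = 2.
  8 = 8*1 + 0, so a_3 = 8.
so x = [3; 2, 2, 8].
Convergents (p_i = a_i*p_{i-1} + p_{i-2}, q_i = a_i*q_{i-1} + q_{i-2} with p_{-2}=0, p_{-1}=1, q_{-2}=1, q_{-1}=0), until the denominator exceeds 8:
  i=0: a_0=3, p_0 = 3*1 + 0 = 3, q_0 = 3*0 + 1 = 1.
  i=1: a_1=2, p_1 = 2*3 + 1 = 7, q_1 = 2*1 + 0 = 2.
  i=2: a_2=2, p_2 = 2*7 + 3 = 17, q_2 = 2*2 + 1 = 5.
  i=3: a_3=8, p_3 = 8*17 + 7 = 143, q_3 = 8*5 + 2 = 42.
q_3 = 42 > 8, so the last convergent with denominator <= 8 is p_2/q_2 = 17/5.
The closest fraction with denominator <= 8 is either p_2/q_2 or the intermediate fraction (k*p_2 + p_1)/(k*q_2 + q_1) with the largest k >= 1 whose denominator stays <= 8; these approach x as k grows, and every other convergent or intermediate fraction in range is farther away.
Largest k: floor((8 - q_1)/q_2) = floor((8 - 2)/5) = 1.
That gives (1*17 + 7)/(1*5 + 2) = 24/7.
Compare the errors: |x - 17/5| = |143*5 - 17*42|/(42*5) = 1/210, and |x - 24/7| = |143*7 - 24*42|/(42*7) = 7/294.
Cross-multiplying, 1*294 = 294 < 1470 = 7*210, so 1/210 is smaller: the convergent 17/5 is closer to x than 24/7.

17/5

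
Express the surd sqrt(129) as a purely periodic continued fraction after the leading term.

Write x_i = (sqrt(129) + m_i)/d_i with (m_0, d_0) = (0, 1). a_0 = floor(sqrt(129)) = 11, since 11^2 = 121 <= 129 < 144 = 12^2.
Iterate m_{i+1} = d_i*a_i - m_i, d_{i+1} = (129 - m_{i+1}^2)/d_i, a_{i+1} = floor((a_0 + m_{i+1})/d_{i+1}):
  m_1 = 1*11 - 0 = 11, d_1 = (129 - 11^2)/1 = 8/1 = 8, a_1 = floor((11 + 11)/8) = 2.
  m_2 = 8*2 - 11 = 5, d_2 = (129 - 5^2)/8 = 104/8 = 13, a_2 = floor((11 + 5)/13) = 1.
  m_3 = 13*1 - 5 = 8, d_3 = (129 - 8^2)/13 = 65/13 = 5, a_3 = floor((11 + 8)/5) = 3.
  m_4 = 5*3 - 8 = 7, d_4 = (129 - 7^2)/5 = 80/5 = 16, a_4 = floor((11 + 7)/16) = 1.
  m_5 = 16*1 - 7 = 9, d_5 = (129 - 9^2)/16 = 48/16 = 3, a_5 = floor((11 + 9)/3) = 6.
  m_6 = 3*6 - 9 = 9, d_6 = (129 - 9^2)/3 = 48/3 = 16, a_6 = floor((11 + 9)/16) = 1.
  m_7 = 16*1 - 9 = 7, d_7 = (129 - 7^2)/16 = 80/16 = 5, a_7 = floor((11 + 7)/5) = 3.
  m_8 = 5*3 - 7 = 8, d_8 = (129 - 8^2)/5 = 65/5 = 13, a_8 = floor((11 + 8)/13) = 1.
  m_9 = 13*1 - 8 = 5, d_9 = (129 - 5^2)/13 = 104/13 = 8, a_9 = floor((11 + 5)/8) = 2.
  m_10 = 8*2 - 5 = 11, d_10 = (129 - 11^2)/8 = 8/8 = 1, a_10 = floor((11 + 11)/1) = 22.
  m_11 = 1*22 - 11 = 11, d_11 = (129 - 11^2)/1 = 8/1 = 8: (m_11, d_11) = (m_1, d_1) = (11, 8), so from here the quotients repeat a_1, ..., a_10; the period length is 10.
Hence the expansion of sqrt(129) is a_0 = 11 followed by the repeating block 2, 1, 3, 1, 6, 1, 3, 1, 2, 22 (period 10).

[11; (2, 1, 3, 1, 6, 1, 3, 1, 2, 22)]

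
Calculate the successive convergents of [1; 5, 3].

1/1, 6/5, 19/16

Using the convergent recurrence p_i = a_i*p_{i-1} + p_{i-2}, q_i = a_i*q_{i-1} + q_{i-2} with p_{-2}=0, p_{-1}=1, q_{-2}=1, q_{-1}=0:
  i=0: a_0=1, p_0 = 1*1 + 0 = 1, q_0 = 1*0 + 1 = 1.
  i=1: a_1=5, p_1 = 5*1 + 1 = 6, q_1 = 5*1 + 0 = 5.
  i=2: a_2=3, p_2 = 3*6 + 1 = 19, q_2 = 3*5 + 1 = 16.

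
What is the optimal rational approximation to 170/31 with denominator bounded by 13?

11/2

Expand x = 170/31 as a continued fraction with the Euclidean algorithm:
  170 = 5*31 + 15, so a_0 = 5.
  31 = 2*15 + 1, so a_1 = 2.
  15 = 15*1 + 0, so a_2 = 15.
so x = [5; 2, 15].
Convergents (p_i = a_i*p_{i-1} + p_{i-2}, q_i = a_i*q_{i-1} + q_{i-2} with p_{-2}=0, p_{-1}=1, q_{-2}=1, q_{-1}=0), until the denominator exceeds 13:
  i=0: a_0=5, p_0 = 5*1 + 0 = 5, q_0 = 5*0 + 1 = 1.
  i=1: a_1=2, p_1 = 2*5 + 1 = 11, q_1 = 2*1 + 0 = 2.
  i=2: a_2=15, p_2 = 15*11 + 5 = 170, q_2 = 15*2 + 1 = 31.
q_2 = 31 > 13, so the last convergent with denominator <= 13 is p_1/q_1 = 11/2.
The closest fraction with denominator <= 13 is either p_1/q_1 or the intermediate fraction (k*p_1 + p_0)/(k*q_1 + q_0) with the largest k >= 1 whose denominator stays <= 13; these approach x as k grows, and every other convergent or intermediate fraction in range is farther away.
Largest k: floor((13 - q_0)/q_1) = floor((13 - 1)/2) = 6.
That gives (6*11 + 5)/(6*2 + 1) = 71/13.
Compare the errors: |x - 11/2| = |170*2 - 11*31|/(31*2) = 1/62, and |x - 71/13| = |170*13 - 71*31|/(31*13) = 9/403.
Cross-multiplying, 1*403 = 403 < 558 = 9*62, so 1/62 is smaller: the convergent 11/2 is closer to x than 71/13.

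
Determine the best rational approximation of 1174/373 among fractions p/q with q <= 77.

192/61

Expand x = 1174/373 as a continued fraction with the Euclidean algorithm:
  1174 = 3*373 + 55, so a_0 = 3.
  373 = 6*55 + 43, so a_1 = 6.
  55 = 1*43 + 12, so a_2 = 1.
  43 = 3*12 + 7, so a_3 = 3.
  12 = 1*7 + 5, so a_4 = 1.
  7 = 1*5 + 2, so a_5 = 1.
  5 = 2*2 + 1, so a_6 = 2.
  2 = 2*1 + 0, so a_7 = 2.
so x = [3; 6, 1, 3, 1, 1, 2, 2].
Convergents (p_i = a_i*p_{i-1} + p_{i-2}, q_i = a_i*q_{i-1} + q_{i-2} with p_{-2}=0, p_{-1}=1, q_{-2}=1, q_{-1}=0), until the denominator exceeds 77:
  i=0: a_0=3, p_0 = 3*1 + 0 = 3, q_0 = 3*0 + 1 = 1.
  i=1: a_1=6, p_1 = 6*3 + 1 = 19, q_1 = 6*1 + 0 = 6.
  i=2: a_2=1, p_2 = 1*19 + 3 = 22, q_2 = 1*6 + 1 = 7.
  i=3: a_3=3, p_3 = 3*22 + 19 = 85, q_3 = 3*7 + 6 = 27.
  i=4: a_4=1, p_4 = 1*85 + 22 = 107, q_4 = 1*27 + 7 = 34.
  i=5: a_5=1, p_5 = 1*107 + 85 = 192, q_5 = 1*34 + 27 = 61.
  i=6: a_6=2, p_6 = 2*192 + 107 = 491, q_6 = 2*61 + 34 = 156.
q_6 = 156 > 77, so the last convergent with denominator <= 77 is p_5/q_5 = 192/61.
The closest fraction with denominator <= 77 is either p_5/q_5 or the intermediate fraction (k*p_5 + p_4)/(k*q_5 + q_4) with the largest k >= 1 whose denominator stays <= 77; these approach x as k grows, and every other convergent or intermediate fraction in range is farther away.
Largest k: floor((77 - q_4)/q_5) = floor((77 - 34)/61) = 0.
Since k = 0, no intermediate fraction beyond p_5/q_5 has denominator <= 77, so the convergent 192/61 is the closest (its error is |1174*61 - 192*373|/(373*61) = 2/22753).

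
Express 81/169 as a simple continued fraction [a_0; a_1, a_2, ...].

Run the Euclidean algorithm on 81 and 169; the successive quotients are the partial quotients a_0, a_1, ... (each step inverts the fractional part left over by the previous one):
  81 = 0*169 + 81, so a_0 = 0.
  169 = 2*81 + 7, so a_1 = 2.
  81 = 11*7 + 4, so a_2 = 11.
  7 = 1*4 + 3, so a_3 = 1.
  4 = 1*3 + 1, so a_4 = 1.
  3 = 3*1 + 0, so a_5 = 3.
The remainder reaches 0 after 6 divisions, so the expansion has 6 partial quotients, read off in order.

[0; 2, 11, 1, 1, 3]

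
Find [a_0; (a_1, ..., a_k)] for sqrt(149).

[12; (4, 1, 5, 3, 3, 5, 1, 4, 24)]

Write x_i = (sqrt(149) + m_i)/d_i with (m_0, d_0) = (0, 1). a_0 = floor(sqrt(149)) = 12, since 12^2 = 144 <= 149 < 169 = 13^2.
Iterate m_{i+1} = d_i*a_i - m_i, d_{i+1} = (149 - m_{i+1}^2)/d_i, a_{i+1} = floor((a_0 + m_{i+1})/d_{i+1}):
  m_1 = 1*12 - 0 = 12, d_1 = (149 - 12^2)/1 = 5/1 = 5, a_1 = floor((12 + 12)/5) = 4.
  m_2 = 5*4 - 12 = 8, d_2 = (149 - 8^2)/5 = 85/5 = 17, a_2 = floor((12 + 8)/17) = 1.
  m_3 = 17*1 - 8 = 9, d_3 = (149 - 9^2)/17 = 68/17 = 4, a_3 = floor((12 + 9)/4) = 5.
  m_4 = 4*5 - 9 = 11, d_4 = (149 - 11^2)/4 = 28/4 = 7, a_4 = floor((12 + 11)/7) = 3.
  m_5 = 7*3 - 11 = 10, d_5 = (149 - 10^2)/7 = 49/7 = 7, a_5 = floor((12 + 10)/7) = 3.
  m_6 = 7*3 - 10 = 11, d_6 = (149 - 11^2)/7 = 28/7 = 4, a_6 = floor((12 + 11)/4) = 5.
  m_7 = 4*5 - 11 = 9, d_7 = (149 - 9^2)/4 = 68/4 = 17, a_7 = floor((12 + 9)/17) = 1.
  m_8 = 17*1 - 9 = 8, d_8 = (149 - 8^2)/17 = 85/17 = 5, a_8 = floor((12 + 8)/5) = 4.
  m_9 = 5*4 - 8 = 12, d_9 = (149 - 12^2)/5 = 5/5 = 1, a_9 = floor((12 + 12)/1) = 24.
  m_10 = 1*24 - 12 = 12, d_10 = (149 - 12^2)/1 = 5/1 = 5: (m_10, d_10) = (m_1, d_1) = (12, 5), so from here the quotients repeat a_1, ..., a_9; the period length is 9.
Hence the expansion of sqrt(149) is a_0 = 12 followed by the repeating block 4, 1, 5, 3, 3, 5, 1, 4, 24 (period 9).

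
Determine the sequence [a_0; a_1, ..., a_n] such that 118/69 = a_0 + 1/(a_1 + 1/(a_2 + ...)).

Run the Euclidean algorithm on 118 and 69; the successive quotients are the partial quotients a_0, a_1, ... (each step inverts the fractional part left over by the previous one):
  118 = 1*69 + 49, so a_0 = 1.
  69 = 1*49 + 20, so a_1 = 1.
  49 = 2*20 + 9, so a_2 = 2.
  20 = 2*9 + 2, so a_3 = 2.
  9 = 4*2 + 1, so a_4 = 4.
  2 = 2*1 + 0, so a_5 = 2.
The remainder reaches 0 after 6 divisions, so the expansion has 6 partial quotients, read off in order.

[1; 1, 2, 2, 4, 2]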